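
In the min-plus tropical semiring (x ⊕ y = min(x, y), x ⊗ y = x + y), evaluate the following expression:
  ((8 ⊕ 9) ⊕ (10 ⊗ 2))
((8 ⊕ 9) ⊕ (10 ⊗ 2)) = 8

Expand innermost to outermost. Recall ⊕ takes the minimum of its arguments and ⊗ takes their sum. Working out the expression ((8 ⊕ 9) ⊕ (10 ⊗ 2)) gives 8.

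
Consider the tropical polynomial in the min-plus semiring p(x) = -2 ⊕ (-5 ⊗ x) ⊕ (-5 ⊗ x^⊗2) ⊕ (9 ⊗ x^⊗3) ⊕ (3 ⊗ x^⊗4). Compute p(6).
p(6) = -2

A tropical monomial a ⊗ x^⊗i evaluates to a + i · x. Evaluating each term at x = 6:
  Term 0 contributes -2 + 0 · 6 = -2
  Term 1 contributes -5 + 1 · 6 = 1
  Term 2 contributes -5 + 2 · 6 = 7
  Term 3 contributes 9 + 3 · 6 = 27
  Term 4 contributes 3 + 4 · 6 = 27
p(6) = ⊕ of these = min[-2, 1, 7, 27, 27] = -2.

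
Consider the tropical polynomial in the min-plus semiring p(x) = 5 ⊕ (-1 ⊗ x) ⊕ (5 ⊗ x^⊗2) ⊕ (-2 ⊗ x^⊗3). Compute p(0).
p(0) = -2

A tropical monomial a ⊗ x^⊗i evaluates to a + i · x. Evaluating each term at x = 0:
  Term 0 contributes 5 + 0 · 0 = 5
  Term 1 contributes -1 + 1 · 0 = -1
  Term 2 contributes 5 + 2 · 0 = 5
  Term 3 contributes -2 + 3 · 0 = -2
p(0) = ⊕ of these = min[5, -1, 5, -2] = -2.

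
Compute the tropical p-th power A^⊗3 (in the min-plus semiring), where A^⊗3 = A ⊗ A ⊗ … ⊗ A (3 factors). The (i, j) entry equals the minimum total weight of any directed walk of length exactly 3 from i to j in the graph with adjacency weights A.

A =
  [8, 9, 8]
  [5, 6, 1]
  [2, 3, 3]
A^⊗3 =
  [12, 13, 12]
  [6, 7, 5]
  [6, 7, 7]

Each entry (A^⊗3)_ij equals the minimum over all length-3 walks i = v_0 → v_1 → … → v_3 = j of Σ_t A[v_t][v_{t+1}]. For example, for (i, j) = (0, 2) we minimise over 9 possible intermediate vertex sequences; the minimum is 12, attained along the walk 0 → 2 → 1 → 2.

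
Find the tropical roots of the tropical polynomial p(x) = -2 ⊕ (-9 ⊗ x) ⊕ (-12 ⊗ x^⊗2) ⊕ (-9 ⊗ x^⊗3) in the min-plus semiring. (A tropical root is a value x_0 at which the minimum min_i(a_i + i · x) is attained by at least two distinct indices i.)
Roots: {-3, 3, 7}

Each tropical root is a break point of the lower envelope of the lines y = a_i + i · x (there are 4 lines, with slopes 0, 1, ..., 3). Only the lines that attain the minimum somewhere contribute to roots; other lines are dominated. Here the surviving (envelope) indices are i = 3, i = 2, i = 1, i = 0.
Intersections between consecutive envelope lines give the roots: for adjacent envelope indices i < j the intersection is x = (a_i − a_j) / (j − i). Reading off the sorted break points: {-3, 3, 7}.
Verification: at each break x_0, at least two indices attain the minimum of min_i(a_i + i · x_0).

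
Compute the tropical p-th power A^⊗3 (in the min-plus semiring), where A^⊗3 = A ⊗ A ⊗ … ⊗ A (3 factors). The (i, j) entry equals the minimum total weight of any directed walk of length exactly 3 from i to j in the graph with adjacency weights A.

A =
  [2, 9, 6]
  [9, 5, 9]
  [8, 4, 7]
A^⊗3 =
  [6, 12, 10]
  [13, 15, 17]
  [12, 14, 16]

Each entry (A^⊗3)_ij equals the minimum over all length-3 walks i = v_0 → v_1 → … → v_3 = j of Σ_t A[v_t][v_{t+1}]. For example, for (i, j) = (0, 2) we minimise over 9 possible intermediate vertex sequences; the minimum is 10, attained along the walk 0 → 0 → 0 → 2.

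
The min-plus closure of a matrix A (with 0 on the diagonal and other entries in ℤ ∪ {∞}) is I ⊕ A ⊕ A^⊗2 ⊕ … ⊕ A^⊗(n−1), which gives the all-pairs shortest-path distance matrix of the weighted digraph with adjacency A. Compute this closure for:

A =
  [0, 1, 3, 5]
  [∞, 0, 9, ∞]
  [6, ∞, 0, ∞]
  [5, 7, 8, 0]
Closure =
  [0, 1, 3, 5]
  [15, 0, 9, 20]
  [6, 7, 0, 11]
  [5, 6, 8, 0]

This is the Floyd-Warshall all-pairs shortest-path computation. For each intermediate vertex k = 0, 1, …, 3, update dist[i][j] ← min(dist[i][j], dist[i][k] + dist[k][j]). The final matrix gives, for each (i, j), the minimum total weight of any directed path from i to j (possibly empty when i = j).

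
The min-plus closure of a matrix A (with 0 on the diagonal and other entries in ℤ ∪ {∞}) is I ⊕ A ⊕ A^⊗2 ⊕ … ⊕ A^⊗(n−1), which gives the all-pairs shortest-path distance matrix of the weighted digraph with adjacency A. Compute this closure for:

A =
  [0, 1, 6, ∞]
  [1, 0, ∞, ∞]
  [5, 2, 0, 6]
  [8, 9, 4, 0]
Closure =
  [0, 1, 6, 12]
  [1, 0, 7, 13]
  [3, 2, 0, 6]
  [7, 6, 4, 0]

This is the Floyd-Warshall all-pairs shortest-path computation. For each intermediate vertex k = 0, 1, …, 3, update dist[i][j] ← min(dist[i][j], dist[i][k] + dist[k][j]). The final matrix gives, for each (i, j), the minimum total weight of any directed path from i to j (possibly empty when i = j).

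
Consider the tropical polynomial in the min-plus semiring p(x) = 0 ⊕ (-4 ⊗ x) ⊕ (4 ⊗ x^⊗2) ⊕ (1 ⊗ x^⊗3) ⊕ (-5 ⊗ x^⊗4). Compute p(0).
p(0) = -5

A tropical monomial a ⊗ x^⊗i evaluates to a + i · x. Evaluating each term at x = 0:
  Term 0 contributes 0 + 0 · 0 = 0
  Term 1 contributes -4 + 1 · 0 = -4
  Term 2 contributes 4 + 2 · 0 = 4
  Term 3 contributes 1 + 3 · 0 = 1
  Term 4 contributes -5 + 4 · 0 = -5
p(0) = ⊕ of these = min[0, -4, 4, 1, -5] = -5.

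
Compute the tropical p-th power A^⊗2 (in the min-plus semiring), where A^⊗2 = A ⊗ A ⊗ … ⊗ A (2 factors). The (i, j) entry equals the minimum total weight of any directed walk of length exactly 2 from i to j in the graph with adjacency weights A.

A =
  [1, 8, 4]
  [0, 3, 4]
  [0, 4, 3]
A^⊗2 =
  [2, 8, 5]
  [1, 6, 4]
  [1, 7, 4]

Each entry (A^⊗2)_ij equals the minimum over all length-2 walks i = v_0 → v_1 → … → v_2 = j of Σ_t A[v_t][v_{t+1}]. For example, for (i, j) = (0, 2) we minimise over 3 possible intermediate vertex sequences; the minimum is 5, attained along the walk 0 → 0 → 2.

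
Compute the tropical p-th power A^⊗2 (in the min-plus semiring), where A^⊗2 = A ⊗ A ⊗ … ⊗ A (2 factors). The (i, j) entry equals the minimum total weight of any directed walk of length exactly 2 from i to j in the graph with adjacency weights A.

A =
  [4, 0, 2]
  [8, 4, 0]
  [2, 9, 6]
A^⊗2 =
  [4, 4, 0]
  [2, 8, 4]
  [6, 2, 4]

Each entry (A^⊗2)_ij equals the minimum over all length-2 walks i = v_0 → v_1 → … → v_2 = j of Σ_t A[v_t][v_{t+1}]. For example, for (i, j) = (0, 2) we minimise over 3 possible intermediate vertex sequences; the minimum is 0, attained along the walk 0 → 1 → 2.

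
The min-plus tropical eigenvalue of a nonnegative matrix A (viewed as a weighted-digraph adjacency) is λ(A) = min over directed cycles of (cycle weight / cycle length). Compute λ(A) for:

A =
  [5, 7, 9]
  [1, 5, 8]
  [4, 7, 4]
λ(A) = 4

Enumerate directed cycles and compute their means (weight / length). Sample:
  cycle 0 → 0: weight = 5, length = 1, mean = 5/1 ≈ 5.000
  cycle 1 → 1: weight = 5, length = 1, mean = 5/1 ≈ 5.000
  cycle 2 → 2: weight = 4, length = 1, mean = 4/1 ≈ 4.000
  cycle 0 → 1 → 0: weight = 8, length = 2, mean = 8/2 ≈ 4.000
  cycle 0 → 2 → 0: weight = 13, length = 2, mean = 13/2 ≈ 6.500
  cycle 1 → 0 → 1: weight = 8, length = 2, mean = 8/2 ≈ 4.000
Minimum mean = 4.000, attained e.g. along the cycle 2 → 2 with weight 4 and length 1. So λ(A) = 4/1 = 4.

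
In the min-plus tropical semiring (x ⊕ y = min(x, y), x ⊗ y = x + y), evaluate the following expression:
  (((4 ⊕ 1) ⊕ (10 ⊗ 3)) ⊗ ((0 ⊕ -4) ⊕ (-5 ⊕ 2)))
(((4 ⊕ 1) ⊕ (10 ⊗ 3)) ⊗ ((0 ⊕ -4) ⊕ (-5 ⊕ 2))) = -4

Expand innermost to outermost. Recall ⊕ takes the minimum of its arguments and ⊗ takes their sum. Working out the expression (((4 ⊕ 1) ⊕ (10 ⊗ 3)) ⊗ ((0 ⊕ -4) ⊕ (-5 ⊕ 2))) gives -4.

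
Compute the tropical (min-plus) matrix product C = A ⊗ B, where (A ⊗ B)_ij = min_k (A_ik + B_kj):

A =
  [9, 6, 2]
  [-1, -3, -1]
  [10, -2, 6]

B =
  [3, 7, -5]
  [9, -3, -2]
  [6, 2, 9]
A ⊗ B =
  [8, 3, 4]
  [2, -6, -6]
  [7, -5, -4]

Apply the min-plus product entry-by-entry:
  C[0][0] = min over k of (A[0][0] + B[0][0] = 9 + 3 = 12, A[0][1] + B[1][0] = 6 + 9 = 15, A[0][2] + B[2][0] = 2 + 6 = 8) = 8 (attained at k = 2)
  C[0][1] = min over k of (A[0][0] + B[0][1] = 9 + 7 = 16, A[0][1] + B[1][1] = 6 + -3 = 3, A[0][2] + B[2][1] = 2 + 2 = 4) = 3 (attained at k = 1)
  C[0][2] = min over k of (A[0][0] + B[0][2] = 9 + -5 = 4, A[0][1] + B[1][2] = 6 + -2 = 4, A[0][2] + B[2][2] = 2 + 9 = 11) = 4 (attained at k = 0)
  C[1][0] = min over k of (A[1][0] + B[0][0] = -1 + 3 = 2, A[1][1] + B[1][0] = -3 + 9 = 6, A[1][2] + B[2][0] = -1 + 6 = 5) = 2 (attained at k = 0)
  C[1][1] = min over k of (A[1][0] + B[0][1] = -1 + 7 = 6, A[1][1] + B[1][1] = -3 + -3 = -6, A[1][2] + B[2][1] = -1 + 2 = 1) = -6 (attained at k = 1)
  C[1][2] = min over k of (A[1][0] + B[0][2] = -1 + -5 = -6, A[1][1] + B[1][2] = -3 + -2 = -5, A[1][2] + B[2][2] = -1 + 9 = 8) = -6 (attained at k = 0)
  C[2][0] = min over k of (A[2][0] + B[0][0] = 10 + 3 = 13, A[2][1] + B[1][0] = -2 + 9 = 7, A[2][2] + B[2][0] = 6 + 6 = 12) = 7 (attained at k = 1)
  C[2][1] = min over k of (A[2][0] + B[0][1] = 10 + 7 = 17, A[2][1] + B[1][1] = -2 + -3 = -5, A[2][2] + B[2][1] = 6 + 2 = 8) = -5 (attained at k = 1)
  C[2][2] = min over k of (A[2][0] + B[0][2] = 10 + -5 = 5, A[2][1] + B[1][2] = -2 + -2 = -4, A[2][2] + B[2][2] = 6 + 9 = 15) = -4 (attained at k = 1)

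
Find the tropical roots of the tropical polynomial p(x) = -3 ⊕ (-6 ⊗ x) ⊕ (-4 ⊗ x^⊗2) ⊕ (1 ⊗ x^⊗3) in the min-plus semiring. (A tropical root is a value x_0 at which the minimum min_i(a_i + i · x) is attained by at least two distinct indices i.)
Roots: {-5, -2, 3}

Each tropical root is a break point of the lower envelope of the lines y = a_i + i · x (there are 4 lines, with slopes 0, 1, ..., 3). Only the lines that attain the minimum somewhere contribute to roots; other lines are dominated. Here the surviving (envelope) indices are i = 3, i = 2, i = 1, i = 0.
Intersections between consecutive envelope lines give the roots: for adjacent envelope indices i < j the intersection is x = (a_i − a_j) / (j − i). Reading off the sorted break points: {-5, -2, 3}.
Verification: at each break x_0, at least two indices attain the minimum of min_i(a_i + i · x_0).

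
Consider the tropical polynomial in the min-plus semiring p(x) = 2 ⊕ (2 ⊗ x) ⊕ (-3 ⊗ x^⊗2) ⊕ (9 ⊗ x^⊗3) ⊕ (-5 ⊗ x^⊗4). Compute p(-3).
p(-3) = -17

A tropical monomial a ⊗ x^⊗i evaluates to a + i · x. Evaluating each term at x = -3:
  Term 0 contributes 2 + 0 · -3 = 2
  Term 1 contributes 2 + 1 · -3 = -1
  Term 2 contributes -3 + 2 · -3 = -9
  Term 3 contributes 9 + 3 · -3 = 0
  Term 4 contributes -5 + 4 · -3 = -17
p(-3) = ⊕ of these = min[2, -1, -9, 0, -17] = -17.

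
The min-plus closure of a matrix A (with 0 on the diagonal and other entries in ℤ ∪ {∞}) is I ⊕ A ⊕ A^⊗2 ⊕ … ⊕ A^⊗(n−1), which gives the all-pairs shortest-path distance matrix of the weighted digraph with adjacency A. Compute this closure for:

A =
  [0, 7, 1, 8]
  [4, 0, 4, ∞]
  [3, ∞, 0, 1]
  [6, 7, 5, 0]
Closure =
  [0, 7, 1, 2]
  [4, 0, 4, 5]
  [3, 8, 0, 1]
  [6, 7, 5, 0]

This is the Floyd-Warshall all-pairs shortest-path computation. For each intermediate vertex k = 0, 1, …, 3, update dist[i][j] ← min(dist[i][j], dist[i][k] + dist[k][j]). The final matrix gives, for each (i, j), the minimum total weight of any directed path from i to j (possibly empty when i = j).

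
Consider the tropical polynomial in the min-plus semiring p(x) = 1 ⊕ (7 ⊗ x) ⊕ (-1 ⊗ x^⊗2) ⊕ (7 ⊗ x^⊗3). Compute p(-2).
p(-2) = -5

A tropical monomial a ⊗ x^⊗i evaluates to a + i · x. Evaluating each term at x = -2:
  Term 0 contributes 1 + 0 · -2 = 1
  Term 1 contributes 7 + 1 · -2 = 5
  Term 2 contributes -1 + 2 · -2 = -5
  Term 3 contributes 7 + 3 · -2 = 1
p(-2) = ⊕ of these = min[1, 5, -5, 1] = -5.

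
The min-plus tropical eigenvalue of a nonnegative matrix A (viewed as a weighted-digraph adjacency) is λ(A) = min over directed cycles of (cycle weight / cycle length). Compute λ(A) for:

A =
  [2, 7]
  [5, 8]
λ(A) = 2

Enumerate directed cycles and compute their means (weight / length). Sample:
  cycle 0 → 0: weight = 2, length = 1, mean = 2/1 ≈ 2.000
  cycle 1 → 1: weight = 8, length = 1, mean = 8/1 ≈ 8.000
  cycle 0 → 1 → 0: weight = 12, length = 2, mean = 12/2 ≈ 6.000
  cycle 1 → 0 → 1: weight = 12, length = 2, mean = 12/2 ≈ 6.000
Minimum mean = 2.000, attained e.g. along the cycle 0 → 0 with weight 2 and length 1. So λ(A) = 2/1 = 2.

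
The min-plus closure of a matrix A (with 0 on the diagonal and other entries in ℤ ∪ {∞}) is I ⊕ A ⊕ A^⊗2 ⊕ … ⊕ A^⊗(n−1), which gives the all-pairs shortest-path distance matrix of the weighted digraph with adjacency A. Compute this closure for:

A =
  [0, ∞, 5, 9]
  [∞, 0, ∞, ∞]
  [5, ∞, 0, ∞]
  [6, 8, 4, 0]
Closure =
  [0, 17, 5, 9]
  [∞, 0, ∞, ∞]
  [5, 22, 0, 14]
  [6, 8, 4, 0]

This is the Floyd-Warshall all-pairs shortest-path computation. For each intermediate vertex k = 0, 1, …, 3, update dist[i][j] ← min(dist[i][j], dist[i][k] + dist[k][j]). The final matrix gives, for each (i, j), the minimum total weight of any directed path from i to j (possibly empty when i = j).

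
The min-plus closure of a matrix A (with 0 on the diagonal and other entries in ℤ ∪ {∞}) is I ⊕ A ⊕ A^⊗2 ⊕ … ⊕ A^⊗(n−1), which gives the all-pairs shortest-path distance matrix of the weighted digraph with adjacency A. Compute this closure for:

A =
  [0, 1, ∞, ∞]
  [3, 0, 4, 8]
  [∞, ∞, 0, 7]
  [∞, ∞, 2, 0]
Closure =
  [0, 1, 5, 9]
  [3, 0, 4, 8]
  [∞, ∞, 0, 7]
  [∞, ∞, 2, 0]

This is the Floyd-Warshall all-pairs shortest-path computation. For each intermediate vertex k = 0, 1, …, 3, update dist[i][j] ← min(dist[i][j], dist[i][k] + dist[k][j]). The final matrix gives, for each (i, j), the minimum total weight of any directed path from i to j (possibly empty when i = j).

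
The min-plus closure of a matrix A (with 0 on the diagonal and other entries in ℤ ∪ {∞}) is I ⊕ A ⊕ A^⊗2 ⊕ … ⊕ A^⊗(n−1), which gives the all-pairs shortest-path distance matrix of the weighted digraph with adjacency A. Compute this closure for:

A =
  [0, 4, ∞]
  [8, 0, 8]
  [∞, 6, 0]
Closure =
  [0, 4, 12]
  [8, 0, 8]
  [14, 6, 0]

This is the Floyd-Warshall all-pairs shortest-path computation. For each intermediate vertex k = 0, 1, …, 2, update dist[i][j] ← min(dist[i][j], dist[i][k] + dist[k][j]). The final matrix gives, for each (i, j), the minimum total weight of any directed path from i to j (possibly empty when i = j).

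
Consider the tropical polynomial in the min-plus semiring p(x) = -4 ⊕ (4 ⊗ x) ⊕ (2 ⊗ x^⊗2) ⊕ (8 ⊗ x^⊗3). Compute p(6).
p(6) = -4

A tropical monomial a ⊗ x^⊗i evaluates to a + i · x. Evaluating each term at x = 6:
  Term 0 contributes -4 + 0 · 6 = -4
  Term 1 contributes 4 + 1 · 6 = 10
  Term 2 contributes 2 + 2 · 6 = 14
  Term 3 contributes 8 + 3 · 6 = 26
p(6) = ⊕ of these = min[-4, 10, 14, 26] = -4.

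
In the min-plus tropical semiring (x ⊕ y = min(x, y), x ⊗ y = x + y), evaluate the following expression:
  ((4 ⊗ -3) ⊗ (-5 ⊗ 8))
((4 ⊗ -3) ⊗ (-5 ⊗ 8)) = 4

Expand innermost to outermost. Recall ⊕ takes the minimum of its arguments and ⊗ takes their sum. Working out the expression ((4 ⊗ -3) ⊗ (-5 ⊗ 8)) gives 4.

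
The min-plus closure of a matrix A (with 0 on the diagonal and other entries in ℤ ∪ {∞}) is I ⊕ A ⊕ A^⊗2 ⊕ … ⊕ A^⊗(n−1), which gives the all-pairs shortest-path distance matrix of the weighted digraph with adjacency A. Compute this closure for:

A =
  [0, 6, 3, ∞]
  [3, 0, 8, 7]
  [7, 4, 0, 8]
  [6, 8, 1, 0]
Closure =
  [0, 6, 3, 11]
  [3, 0, 6, 7]
  [7, 4, 0, 8]
  [6, 5, 1, 0]

This is the Floyd-Warshall all-pairs shortest-path computation. For each intermediate vertex k = 0, 1, …, 3, update dist[i][j] ← min(dist[i][j], dist[i][k] + dist[k][j]). The final matrix gives, for each (i, j), the minimum total weight of any directed path from i to j (possibly empty when i = j).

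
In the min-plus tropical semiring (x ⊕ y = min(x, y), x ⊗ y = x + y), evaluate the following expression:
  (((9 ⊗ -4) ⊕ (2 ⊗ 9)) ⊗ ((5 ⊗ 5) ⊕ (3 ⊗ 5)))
(((9 ⊗ -4) ⊕ (2 ⊗ 9)) ⊗ ((5 ⊗ 5) ⊕ (3 ⊗ 5))) = 13

Expand innermost to outermost. Recall ⊕ takes the minimum of its arguments and ⊗ takes their sum. Working out the expression (((9 ⊗ -4) ⊕ (2 ⊗ 9)) ⊗ ((5 ⊗ 5) ⊕ (3 ⊗ 5))) gives 13.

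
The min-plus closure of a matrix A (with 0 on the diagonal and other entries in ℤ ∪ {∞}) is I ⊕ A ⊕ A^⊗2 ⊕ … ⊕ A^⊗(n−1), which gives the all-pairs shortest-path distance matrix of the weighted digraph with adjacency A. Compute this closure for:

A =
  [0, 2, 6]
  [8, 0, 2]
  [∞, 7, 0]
Closure =
  [0, 2, 4]
  [8, 0, 2]
  [15, 7, 0]

This is the Floyd-Warshall all-pairs shortest-path computation. For each intermediate vertex k = 0, 1, …, 2, update dist[i][j] ← min(dist[i][j], dist[i][k] + dist[k][j]). The final matrix gives, for each (i, j), the minimum total weight of any directed path from i to j (possibly empty when i = j).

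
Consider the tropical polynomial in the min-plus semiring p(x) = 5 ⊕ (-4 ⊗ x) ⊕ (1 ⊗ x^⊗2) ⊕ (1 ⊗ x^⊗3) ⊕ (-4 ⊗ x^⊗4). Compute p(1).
p(1) = -3

A tropical monomial a ⊗ x^⊗i evaluates to a + i · x. Evaluating each term at x = 1:
  Term 0 contributes 5 + 0 · 1 = 5
  Term 1 contributes -4 + 1 · 1 = -3
  Term 2 contributes 1 + 2 · 1 = 3
  Term 3 contributes 1 + 3 · 1 = 4
  Term 4 contributes -4 + 4 · 1 = 0
p(1) = ⊕ of these = min[5, -3, 3, 4, 0] = -3.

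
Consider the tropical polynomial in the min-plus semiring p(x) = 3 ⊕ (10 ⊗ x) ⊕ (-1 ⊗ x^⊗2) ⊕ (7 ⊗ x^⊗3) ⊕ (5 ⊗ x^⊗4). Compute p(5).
p(5) = 3

A tropical monomial a ⊗ x^⊗i evaluates to a + i · x. Evaluating each term at x = 5:
  Term 0 contributes 3 + 0 · 5 = 3
  Term 1 contributes 10 + 1 · 5 = 15
  Term 2 contributes -1 + 2 · 5 = 9
  Term 3 contributes 7 + 3 · 5 = 22
  Term 4 contributes 5 + 4 · 5 = 25
p(5) = ⊕ of these = min[3, 15, 9, 22, 25] = 3.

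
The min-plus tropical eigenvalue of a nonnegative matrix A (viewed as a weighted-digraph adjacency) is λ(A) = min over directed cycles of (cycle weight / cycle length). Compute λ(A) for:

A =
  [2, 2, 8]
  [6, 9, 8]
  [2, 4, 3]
λ(A) = 2

Enumerate directed cycles and compute their means (weight / length). Sample:
  cycle 0 → 0: weight = 2, length = 1, mean = 2/1 ≈ 2.000
  cycle 1 → 1: weight = 9, length = 1, mean = 9/1 ≈ 9.000
  cycle 2 → 2: weight = 3, length = 1, mean = 3/1 ≈ 3.000
  cycle 0 → 1 → 0: weight = 8, length = 2, mean = 8/2 ≈ 4.000
  cycle 0 → 2 → 0: weight = 10, length = 2, mean = 10/2 ≈ 5.000
  cycle 1 → 0 → 1: weight = 8, length = 2, mean = 8/2 ≈ 4.000
Minimum mean = 2.000, attained e.g. along the cycle 0 → 0 with weight 2 and length 1. So λ(A) = 2/1 = 2.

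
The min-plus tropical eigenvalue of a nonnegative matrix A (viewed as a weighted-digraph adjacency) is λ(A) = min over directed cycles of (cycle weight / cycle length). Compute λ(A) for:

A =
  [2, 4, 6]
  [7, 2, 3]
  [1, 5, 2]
λ(A) = 2

Enumerate directed cycles and compute their means (weight / length). Sample:
  cycle 0 → 0: weight = 2, length = 1, mean = 2/1 ≈ 2.000
  cycle 1 → 1: weight = 2, length = 1, mean = 2/1 ≈ 2.000
  cycle 2 → 2: weight = 2, length = 1, mean = 2/1 ≈ 2.000
  cycle 0 → 1 → 0: weight = 11, length = 2, mean = 11/2 ≈ 5.500
  cycle 0 → 2 → 0: weight = 7, length = 2, mean = 7/2 ≈ 3.500
  cycle 1 → 0 → 1: weight = 11, length = 2, mean = 11/2 ≈ 5.500
Minimum mean = 2.000, attained e.g. along the cycle 0 → 0 with weight 2 and length 1. So λ(A) = 2/1 = 2.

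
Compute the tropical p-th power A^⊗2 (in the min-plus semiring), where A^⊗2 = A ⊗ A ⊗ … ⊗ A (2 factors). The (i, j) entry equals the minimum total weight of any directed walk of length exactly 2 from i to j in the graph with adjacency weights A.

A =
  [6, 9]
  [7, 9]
A^⊗2 =
  [12, 15]
  [13, 16]

Each entry (A^⊗2)_ij equals the minimum over all length-2 walks i = v_0 → v_1 → … → v_2 = j of Σ_t A[v_t][v_{t+1}]. For example, for (i, j) = (0, 1) we minimise over 2 possible intermediate vertex sequences; the minimum is 15, attained along the walk 0 → 0 → 1.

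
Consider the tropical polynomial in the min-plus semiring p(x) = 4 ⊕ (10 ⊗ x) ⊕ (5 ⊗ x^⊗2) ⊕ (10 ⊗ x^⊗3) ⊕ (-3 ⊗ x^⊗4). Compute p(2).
p(2) = 4

A tropical monomial a ⊗ x^⊗i evaluates to a + i · x. Evaluating each term at x = 2:
  Term 0 contributes 4 + 0 · 2 = 4
  Term 1 contributes 10 + 1 · 2 = 12
  Term 2 contributes 5 + 2 · 2 = 9
  Term 3 contributes 10 + 3 · 2 = 16
  Term 4 contributes -3 + 4 · 2 = 5
p(2) = ⊕ of these = min[4, 12, 9, 16, 5] = 4.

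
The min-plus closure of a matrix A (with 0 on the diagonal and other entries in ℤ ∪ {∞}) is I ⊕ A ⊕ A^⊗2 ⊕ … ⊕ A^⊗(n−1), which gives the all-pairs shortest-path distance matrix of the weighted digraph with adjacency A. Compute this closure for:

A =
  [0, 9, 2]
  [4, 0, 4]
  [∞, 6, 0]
Closure =
  [0, 8, 2]
  [4, 0, 4]
  [10, 6, 0]

This is the Floyd-Warshall all-pairs shortest-path computation. For each intermediate vertex k = 0, 1, …, 2, update dist[i][j] ← min(dist[i][j], dist[i][k] + dist[k][j]). The final matrix gives, for each (i, j), the minimum total weight of any directed path from i to j (possibly empty when i = j).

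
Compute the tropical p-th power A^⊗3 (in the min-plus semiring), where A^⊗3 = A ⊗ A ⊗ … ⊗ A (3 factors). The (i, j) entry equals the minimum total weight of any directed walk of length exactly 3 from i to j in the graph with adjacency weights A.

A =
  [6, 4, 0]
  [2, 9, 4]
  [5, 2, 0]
A^⊗3 =
  [4, 2, 0]
  [7, 4, 2]
  [4, 2, 0]

Each entry (A^⊗3)_ij equals the minimum over all length-3 walks i = v_0 → v_1 → … → v_3 = j of Σ_t A[v_t][v_{t+1}]. For example, for (i, j) = (0, 2) we minimise over 9 possible intermediate vertex sequences; the minimum is 0, attained along the walk 0 → 2 → 2 → 2.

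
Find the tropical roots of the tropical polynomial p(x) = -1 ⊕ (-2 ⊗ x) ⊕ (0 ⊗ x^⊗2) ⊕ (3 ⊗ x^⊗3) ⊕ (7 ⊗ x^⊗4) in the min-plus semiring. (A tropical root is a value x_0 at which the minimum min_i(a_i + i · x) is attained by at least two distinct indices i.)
Roots: {-4, -3, -2, 1}

Each tropical root is a break point of the lower envelope of the lines y = a_i + i · x (there are 5 lines, with slopes 0, 1, ..., 4). Only the lines that attain the minimum somewhere contribute to roots; other lines are dominated. Here the surviving (envelope) indices are i = 4, i = 3, i = 2, i = 1, i = 0.
Intersections between consecutive envelope lines give the roots: for adjacent envelope indices i < j the intersection is x = (a_i − a_j) / (j − i). Reading off the sorted break points: {-4, -3, -2, 1}.
Verification: at each break x_0, at least two indices attain the minimum of min_i(a_i + i · x_0).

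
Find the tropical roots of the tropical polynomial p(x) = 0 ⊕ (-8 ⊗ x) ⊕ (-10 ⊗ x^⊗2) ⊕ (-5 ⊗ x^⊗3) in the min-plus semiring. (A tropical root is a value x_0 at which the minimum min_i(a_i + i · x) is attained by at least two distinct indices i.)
Roots: {-5, 2, 8}

Each tropical root is a break point of the lower envelope of the lines y = a_i + i · x (there are 4 lines, with slopes 0, 1, ..., 3). Only the lines that attain the minimum somewhere contribute to roots; other lines are dominated. Here the surviving (envelope) indices are i = 3, i = 2, i = 1, i = 0.
Intersections between consecutive envelope lines give the roots: for adjacent envelope indices i < j the intersection is x = (a_i − a_j) / (j − i). Reading off the sorted break points: {-5, 2, 8}.
Verification: at each break x_0, at least two indices attain the minimum of min_i(a_i + i · x_0).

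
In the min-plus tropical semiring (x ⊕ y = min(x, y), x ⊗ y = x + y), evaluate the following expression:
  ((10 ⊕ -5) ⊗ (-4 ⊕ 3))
((10 ⊕ -5) ⊗ (-4 ⊕ 3)) = -9

Expand innermost to outermost. Recall ⊕ takes the minimum of its arguments and ⊗ takes their sum. Working out the expression ((10 ⊕ -5) ⊗ (-4 ⊕ 3)) gives -9.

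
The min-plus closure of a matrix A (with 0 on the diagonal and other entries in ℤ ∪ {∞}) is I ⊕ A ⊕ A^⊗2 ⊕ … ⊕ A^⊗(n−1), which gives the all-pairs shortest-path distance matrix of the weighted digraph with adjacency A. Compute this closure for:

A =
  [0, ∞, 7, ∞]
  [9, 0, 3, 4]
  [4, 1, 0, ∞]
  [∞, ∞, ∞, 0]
Closure =
  [0, 8, 7, 12]
  [7, 0, 3, 4]
  [4, 1, 0, 5]
  [∞, ∞, ∞, 0]

This is the Floyd-Warshall all-pairs shortest-path computation. For each intermediate vertex k = 0, 1, …, 3, update dist[i][j] ← min(dist[i][j], dist[i][k] + dist[k][j]). The final matrix gives, for each (i, j), the minimum total weight of any directed path from i to j (possibly empty when i = j).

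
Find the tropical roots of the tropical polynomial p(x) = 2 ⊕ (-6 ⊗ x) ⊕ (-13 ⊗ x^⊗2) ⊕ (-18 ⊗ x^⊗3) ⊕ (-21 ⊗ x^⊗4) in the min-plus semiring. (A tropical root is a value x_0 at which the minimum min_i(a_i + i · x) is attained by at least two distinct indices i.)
Roots: {3, 5, 7, 8}

Each tropical root is a break point of the lower envelope of the lines y = a_i + i · x (there are 5 lines, with slopes 0, 1, ..., 4). Only the lines that attain the minimum somewhere contribute to roots; other lines are dominated. Here the surviving (envelope) indices are i = 4, i = 3, i = 2, i = 1, i = 0.
Intersections between consecutive envelope lines give the roots: for adjacent envelope indices i < j the intersection is x = (a_i − a_j) / (j − i). Reading off the sorted break points: {3, 5, 7, 8}.
Verification: at each break x_0, at least two indices attain the minimum of min_i(a_i + i · x_0).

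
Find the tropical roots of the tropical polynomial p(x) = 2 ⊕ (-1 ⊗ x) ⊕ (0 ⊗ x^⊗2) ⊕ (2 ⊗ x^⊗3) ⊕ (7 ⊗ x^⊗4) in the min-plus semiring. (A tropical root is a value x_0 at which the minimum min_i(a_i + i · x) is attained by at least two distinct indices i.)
Roots: {-5, -2, -1, 3}

Each tropical root is a break point of the lower envelope of the lines y = a_i + i · x (there are 5 lines, with slopes 0, 1, ..., 4). Only the lines that attain the minimum somewhere contribute to roots; other lines are dominated. Here the surviving (envelope) indices are i = 4, i = 3, i = 2, i = 1, i = 0.
Intersections between consecutive envelope lines give the roots: for adjacent envelope indices i < j the intersection is x = (a_i − a_j) / (j − i). Reading off the sorted break points: {-5, -2, -1, 3}.
Verification: at each break x_0, at least two indices attain the minimum of min_i(a_i + i · x_0).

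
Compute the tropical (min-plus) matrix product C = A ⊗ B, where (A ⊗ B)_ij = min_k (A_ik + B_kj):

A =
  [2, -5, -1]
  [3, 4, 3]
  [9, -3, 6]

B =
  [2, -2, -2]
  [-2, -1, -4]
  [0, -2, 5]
A ⊗ B =
  [-7, -6, -9]
  [2, 1, 0]
  [-5, -4, -7]

Apply the min-plus product entry-by-entry:
  C[0][0] = min over k of (A[0][0] + B[0][0] = 2 + 2 = 4, A[0][1] + B[1][0] = -5 + -2 = -7, A[0][2] + B[2][0] = -1 + 0 = -1) = -7 (attained at k = 1)
  C[0][1] = min over k of (A[0][0] + B[0][1] = 2 + -2 = 0, A[0][1] + B[1][1] = -5 + -1 = -6, A[0][2] + B[2][1] = -1 + -2 = -3) = -6 (attained at k = 1)
  C[0][2] = min over k of (A[0][0] + B[0][2] = 2 + -2 = 0, A[0][1] + B[1][2] = -5 + -4 = -9, A[0][2] + B[2][2] = -1 + 5 = 4) = -9 (attained at k = 1)
  C[1][0] = min over k of (A[1][0] + B[0][0] = 3 + 2 = 5, A[1][1] + B[1][0] = 4 + -2 = 2, A[1][2] + B[2][0] = 3 + 0 = 3) = 2 (attained at k = 1)
  C[1][1] = min over k of (A[1][0] + B[0][1] = 3 + -2 = 1, A[1][1] + B[1][1] = 4 + -1 = 3, A[1][2] + B[2][1] = 3 + -2 = 1) = 1 (attained at k = 0)
  C[1][2] = min over k of (A[1][0] + B[0][2] = 3 + -2 = 1, A[1][1] + B[1][2] = 4 + -4 = 0, A[1][2] + B[2][2] = 3 + 5 = 8) = 0 (attained at k = 1)
  C[2][0] = min over k of (A[2][0] + B[0][0] = 9 + 2 = 11, A[2][1] + B[1][0] = -3 + -2 = -5, A[2][2] + B[2][0] = 6 + 0 = 6) = -5 (attained at k = 1)
  C[2][1] = min over k of (A[2][0] + B[0][1] = 9 + -2 = 7, A[2][1] + B[1][1] = -3 + -1 = -4, A[2][2] + B[2][1] = 6 + -2 = 4) = -4 (attained at k = 1)
  C[2][2] = min over k of (A[2][0] + B[0][2] = 9 + -2 = 7, A[2][1] + B[1][2] = -3 + -4 = -7, A[2][2] + B[2][2] = 6 + 5 = 11) = -7 (attained at k = 1)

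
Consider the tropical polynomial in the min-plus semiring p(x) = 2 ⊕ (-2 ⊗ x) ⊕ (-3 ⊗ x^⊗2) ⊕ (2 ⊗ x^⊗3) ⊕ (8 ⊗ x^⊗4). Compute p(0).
p(0) = -3

A tropical monomial a ⊗ x^⊗i evaluates to a + i · x. Evaluating each term at x = 0:
  Term 0 contributes 2 + 0 · 0 = 2
  Term 1 contributes -2 + 1 · 0 = -2
  Term 2 contributes -3 + 2 · 0 = -3
  Term 3 contributes 2 + 3 · 0 = 2
  Term 4 contributes 8 + 4 · 0 = 8
p(0) = ⊕ of these = min[2, -2, -3, 2, 8] = -3.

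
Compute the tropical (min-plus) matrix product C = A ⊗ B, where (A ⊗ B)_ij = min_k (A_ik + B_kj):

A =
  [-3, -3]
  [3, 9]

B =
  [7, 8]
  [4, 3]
A ⊗ B =
  [1, 0]
  [10, 11]

Apply the min-plus product entry-by-entry:
  C[0][0] = min over k of (A[0][0] + B[0][0] = -3 + 7 = 4, A[0][1] + B[1][0] = -3 + 4 = 1) = 1 (attained at k = 1)
  C[0][1] = min over k of (A[0][0] + B[0][1] = -3 + 8 = 5, A[0][1] + B[1][1] = -3 + 3 = 0) = 0 (attained at k = 1)
  C[1][0] = min over k of (A[1][0] + B[0][0] = 3 + 7 = 10, A[1][1] + B[1][0] = 9 + 4 = 13) = 10 (attained at k = 0)
  C[1][1] = min over k of (A[1][0] + B[0][1] = 3 + 8 = 11, A[1][1] + B[1][1] = 9 + 3 = 12) = 11 (attained at k = 0)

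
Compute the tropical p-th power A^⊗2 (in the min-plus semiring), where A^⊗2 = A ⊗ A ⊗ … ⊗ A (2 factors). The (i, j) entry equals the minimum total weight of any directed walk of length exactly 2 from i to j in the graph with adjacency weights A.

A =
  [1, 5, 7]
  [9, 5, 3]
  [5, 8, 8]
A^⊗2 =
  [2, 6, 8]
  [8, 10, 8]
  [6, 10, 11]

Each entry (A^⊗2)_ij equals the minimum over all length-2 walks i = v_0 → v_1 → … → v_2 = j of Σ_t A[v_t][v_{t+1}]. For example, for (i, j) = (0, 2) we minimise over 3 possible intermediate vertex sequences; the minimum is 8, attained along the walk 0 → 0 → 2.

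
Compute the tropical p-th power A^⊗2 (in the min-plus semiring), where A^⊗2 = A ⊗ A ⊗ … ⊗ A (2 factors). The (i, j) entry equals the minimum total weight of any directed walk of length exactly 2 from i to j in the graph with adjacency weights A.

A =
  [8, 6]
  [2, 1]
A^⊗2 =
  [8, 7]
  [3, 2]

Each entry (A^⊗2)_ij equals the minimum over all length-2 walks i = v_0 → v_1 → … → v_2 = j of Σ_t A[v_t][v_{t+1}]. For example, for (i, j) = (0, 1) we minimise over 2 possible intermediate vertex sequences; the minimum is 7, attained along the walk 0 → 1 → 1.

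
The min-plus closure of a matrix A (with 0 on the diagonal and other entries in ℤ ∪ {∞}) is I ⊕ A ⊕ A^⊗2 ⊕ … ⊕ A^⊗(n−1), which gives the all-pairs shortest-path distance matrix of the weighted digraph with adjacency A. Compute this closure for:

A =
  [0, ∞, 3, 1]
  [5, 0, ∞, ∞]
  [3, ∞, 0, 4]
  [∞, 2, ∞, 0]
Closure =
  [0, 3, 3, 1]
  [5, 0, 8, 6]
  [3, 6, 0, 4]
  [7, 2, 10, 0]

This is the Floyd-Warshall all-pairs shortest-path computation. For each intermediate vertex k = 0, 1, …, 3, update dist[i][j] ← min(dist[i][j], dist[i][k] + dist[k][j]). The final matrix gives, for each (i, j), the minimum total weight of any directed path from i to j (possibly empty when i = j).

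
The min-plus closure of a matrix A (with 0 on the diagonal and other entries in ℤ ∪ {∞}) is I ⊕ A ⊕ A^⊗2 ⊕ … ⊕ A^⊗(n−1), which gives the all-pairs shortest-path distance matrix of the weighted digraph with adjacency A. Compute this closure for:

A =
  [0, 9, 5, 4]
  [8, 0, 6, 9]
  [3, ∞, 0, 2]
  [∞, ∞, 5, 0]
Closure =
  [0, 9, 5, 4]
  [8, 0, 6, 8]
  [3, 12, 0, 2]
  [8, 17, 5, 0]

This is the Floyd-Warshall all-pairs shortest-path computation. For each intermediate vertex k = 0, 1, …, 3, update dist[i][j] ← min(dist[i][j], dist[i][k] + dist[k][j]). The final matrix gives, for each (i, j), the minimum total weight of any directed path from i to j (possibly empty when i = j).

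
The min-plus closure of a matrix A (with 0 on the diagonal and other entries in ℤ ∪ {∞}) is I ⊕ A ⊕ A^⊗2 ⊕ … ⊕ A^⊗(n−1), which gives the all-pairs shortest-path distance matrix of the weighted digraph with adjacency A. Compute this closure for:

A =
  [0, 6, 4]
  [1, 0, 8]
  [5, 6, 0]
Closure =
  [0, 6, 4]
  [1, 0, 5]
  [5, 6, 0]

This is the Floyd-Warshall all-pairs shortest-path computation. For each intermediate vertex k = 0, 1, …, 2, update dist[i][j] ← min(dist[i][j], dist[i][k] + dist[k][j]). The final matrix gives, for each (i, j), the minimum total weight of any directed path from i to j (possibly empty when i = j).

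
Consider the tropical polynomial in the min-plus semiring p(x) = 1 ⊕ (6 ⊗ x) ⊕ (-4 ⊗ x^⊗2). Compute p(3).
p(3) = 1

A tropical monomial a ⊗ x^⊗i evaluates to a + i · x. Evaluating each term at x = 3:
  Term 0 contributes 1 + 0 · 3 = 1
  Term 1 contributes 6 + 1 · 3 = 9
  Term 2 contributes -4 + 2 · 3 = 2
p(3) = ⊕ of these = min[1, 9, 2] = 1.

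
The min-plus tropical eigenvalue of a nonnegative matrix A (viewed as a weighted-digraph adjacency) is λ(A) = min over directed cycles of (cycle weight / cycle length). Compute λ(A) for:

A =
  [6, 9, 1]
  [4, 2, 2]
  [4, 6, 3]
λ(A) = 2

Enumerate directed cycles and compute their means (weight / length). Sample:
  cycle 0 → 0: weight = 6, length = 1, mean = 6/1 ≈ 6.000
  cycle 1 → 1: weight = 2, length = 1, mean = 2/1 ≈ 2.000
  cycle 2 → 2: weight = 3, length = 1, mean = 3/1 ≈ 3.000
  cycle 0 → 1 → 0: weight = 13, length = 2, mean = 13/2 ≈ 6.500
  cycle 0 → 2 → 0: weight = 5, length = 2, mean = 5/2 ≈ 2.500
  cycle 1 → 0 → 1: weight = 13, length = 2, mean = 13/2 ≈ 6.500
Minimum mean = 2.000, attained e.g. along the cycle 1 → 1 with weight 2 and length 1. So λ(A) = 2/1 = 2.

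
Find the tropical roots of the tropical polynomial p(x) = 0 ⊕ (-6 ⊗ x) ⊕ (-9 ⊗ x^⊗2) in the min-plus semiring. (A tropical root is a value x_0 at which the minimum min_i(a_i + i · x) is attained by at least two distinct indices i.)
Roots: {3, 6}

Each tropical root is a break point of the lower envelope of the lines y = a_i + i · x (there are 3 lines, with slopes 0, 1, ..., 2). Only the lines that attain the minimum somewhere contribute to roots; other lines are dominated. Here the surviving (envelope) indices are i = 2, i = 1, i = 0.
Intersections between consecutive envelope lines give the roots: for adjacent envelope indices i < j the intersection is x = (a_i − a_j) / (j − i). Reading off the sorted break points: {3, 6}.
Verification: at each break x_0, at least two indices attain the minimum of min_i(a_i + i · x_0).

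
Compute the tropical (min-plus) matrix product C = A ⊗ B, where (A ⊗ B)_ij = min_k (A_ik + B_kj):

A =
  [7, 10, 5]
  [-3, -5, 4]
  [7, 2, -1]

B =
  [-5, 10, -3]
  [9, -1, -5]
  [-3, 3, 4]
A ⊗ B =
  [2, 8, 4]
  [-8, -6, -10]
  [-4, 1, -3]

Apply the min-plus product entry-by-entry:
  C[0][0] = min over k of (A[0][0] + B[0][0] = 7 + -5 = 2, A[0][1] + B[1][0] = 10 + 9 = 19, A[0][2] + B[2][0] = 5 + -3 = 2) = 2 (attained at k = 0)
  C[0][1] = min over k of (A[0][0] + B[0][1] = 7 + 10 = 17, A[0][1] + B[1][1] = 10 + -1 = 9, A[0][2] + B[2][1] = 5 + 3 = 8) = 8 (attained at k = 2)
  C[0][2] = min over k of (A[0][0] + B[0][2] = 7 + -3 = 4, A[0][1] + B[1][2] = 10 + -5 = 5, A[0][2] + B[2][2] = 5 + 4 = 9) = 4 (attained at k = 0)
  C[1][0] = min over k of (A[1][0] + B[0][0] = -3 + -5 = -8, A[1][1] + B[1][0] = -5 + 9 = 4, A[1][2] + B[2][0] = 4 + -3 = 1) = -8 (attained at k = 0)
  C[1][1] = min over k of (A[1][0] + B[0][1] = -3 + 10 = 7, A[1][1] + B[1][1] = -5 + -1 = -6, A[1][2] + B[2][1] = 4 + 3 = 7) = -6 (attained at k = 1)
  C[1][2] = min over k of (A[1][0] + B[0][2] = -3 + -3 = -6, A[1][1] + B[1][2] = -5 + -5 = -10, A[1][2] + B[2][2] = 4 + 4 = 8) = -10 (attained at k = 1)
  C[2][0] = min over k of (A[2][0] + B[0][0] = 7 + -5 = 2, A[2][1] + B[1][0] = 2 + 9 = 11, A[2][2] + B[2][0] = -1 + -3 = -4) = -4 (attained at k = 2)
  C[2][1] = min over k of (A[2][0] + B[0][1] = 7 + 10 = 17, A[2][1] + B[1][1] = 2 + -1 = 1, A[2][2] + B[2][1] = -1 + 3 = 2) = 1 (attained at k = 1)
  C[2][2] = min over k of (A[2][0] + B[0][2] = 7 + -3 = 4, A[2][1] + B[1][2] = 2 + -5 = -3, A[2][2] + B[2][2] = -1 + 4 = 3) = -3 (attained at k = 1)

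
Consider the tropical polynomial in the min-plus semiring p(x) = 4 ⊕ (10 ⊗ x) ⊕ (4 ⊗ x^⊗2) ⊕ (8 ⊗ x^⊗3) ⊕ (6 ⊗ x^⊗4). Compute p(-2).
p(-2) = -2

A tropical monomial a ⊗ x^⊗i evaluates to a + i · x. Evaluating each term at x = -2:
  Term 0 contributes 4 + 0 · -2 = 4
  Term 1 contributes 10 + 1 · -2 = 8
  Term 2 contributes 4 + 2 · -2 = 0
  Term 3 contributes 8 + 3 · -2 = 2
  Term 4 contributes 6 + 4 · -2 = -2
p(-2) = ⊕ of these = min[4, 8, 0, 2, -2] = -2.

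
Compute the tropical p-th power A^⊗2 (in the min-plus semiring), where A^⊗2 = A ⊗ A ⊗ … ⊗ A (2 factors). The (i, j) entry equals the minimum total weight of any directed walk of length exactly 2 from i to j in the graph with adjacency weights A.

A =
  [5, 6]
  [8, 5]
A^⊗2 =
  [10, 11]
  [13, 10]

Each entry (A^⊗2)_ij equals the minimum over all length-2 walks i = v_0 → v_1 → … → v_2 = j of Σ_t A[v_t][v_{t+1}]. For example, for (i, j) = (0, 1) we minimise over 2 possible intermediate vertex sequences; the minimum is 11, attained along the walk 0 → 0 → 1.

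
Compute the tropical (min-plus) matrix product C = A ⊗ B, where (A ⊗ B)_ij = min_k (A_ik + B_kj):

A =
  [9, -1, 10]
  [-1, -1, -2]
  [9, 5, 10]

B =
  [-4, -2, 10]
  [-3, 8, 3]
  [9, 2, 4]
A ⊗ B =
  [-4, 7, 2]
  [-5, -3, 2]
  [2, 7, 8]

Apply the min-plus product entry-by-entry:
  C[0][0] = min over k of (A[0][0] + B[0][0] = 9 + -4 = 5, A[0][1] + B[1][0] = -1 + -3 = -4, A[0][2] + B[2][0] = 10 + 9 = 19) = -4 (attained at k = 1)
  C[0][1] = min over k of (A[0][0] + B[0][1] = 9 + -2 = 7, A[0][1] + B[1][1] = -1 + 8 = 7, A[0][2] + B[2][1] = 10 + 2 = 12) = 7 (attained at k = 0)
  C[0][2] = min over k of (A[0][0] + B[0][2] = 9 + 10 = 19, A[0][1] + B[1][2] = -1 + 3 = 2, A[0][2] + B[2][2] = 10 + 4 = 14) = 2 (attained at k = 1)
  C[1][0] = min over k of (A[1][0] + B[0][0] = -1 + -4 = -5, A[1][1] + B[1][0] = -1 + -3 = -4, A[1][2] + B[2][0] = -2 + 9 = 7) = -5 (attained at k = 0)
  C[1][1] = min over k of (A[1][0] + B[0][1] = -1 + -2 = -3, A[1][1] + B[1][1] = -1 + 8 = 7, A[1][2] + B[2][1] = -2 + 2 = 0) = -3 (attained at k = 0)
  C[1][2] = min over k of (A[1][0] + B[0][2] = -1 + 10 = 9, A[1][1] + B[1][2] = -1 + 3 = 2, A[1][2] + B[2][2] = -2 + 4 = 2) = 2 (attained at k = 1)
  C[2][0] = min over k of (A[2][0] + B[0][0] = 9 + -4 = 5, A[2][1] + B[1][0] = 5 + -3 = 2, A[2][2] + B[2][0] = 10 + 9 = 19) = 2 (attained at k = 1)
  C[2][1] = min over k of (A[2][0] + B[0][1] = 9 + -2 = 7, A[2][1] + B[1][1] = 5 + 8 = 13, A[2][2] + B[2][1] = 10 + 2 = 12) = 7 (attained at k = 0)
  C[2][2] = min over k of (A[2][0] + B[0][2] = 9 + 10 = 19, A[2][1] + B[1][2] = 5 + 3 = 8, A[2][2] + B[2][2] = 10 + 4 = 14) = 8 (attained at k = 1)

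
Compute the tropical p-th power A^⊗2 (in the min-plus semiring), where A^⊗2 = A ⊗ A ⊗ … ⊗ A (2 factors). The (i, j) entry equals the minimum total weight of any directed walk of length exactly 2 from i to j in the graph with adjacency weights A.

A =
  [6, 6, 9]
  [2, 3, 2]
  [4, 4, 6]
A^⊗2 =
  [8, 9, 8]
  [5, 6, 5]
  [6, 7, 6]

Each entry (A^⊗2)_ij equals the minimum over all length-2 walks i = v_0 → v_1 → … → v_2 = j of Σ_t A[v_t][v_{t+1}]. For example, for (i, j) = (0, 2) we minimise over 3 possible intermediate vertex sequences; the minimum is 8, attained along the walk 0 → 1 → 2.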